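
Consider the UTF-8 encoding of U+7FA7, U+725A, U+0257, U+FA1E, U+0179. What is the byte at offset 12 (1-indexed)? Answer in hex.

1-indexed offset 12 is 0-indexed offset 11.
U+7FA7 → 3-byte form E7 BE A7 at offsets 0–2.
U+725A → 3-byte form E7 89 9A at offsets 3–5.
U+0257 → 2-byte form C9 97 at offsets 6–7.
U+FA1E → 3-byte form EF A8 9E at offsets 8–10.
U+0179 → 2-byte form C5 B9 at offsets 11–12.
Offset 11 falls in char 5's range; it's byte 1 of C5 B9 = 0xC5.

0xC5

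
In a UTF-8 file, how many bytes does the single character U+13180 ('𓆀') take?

U+13180 = 0x13180. UTF-8 uses 1 byte below 0x80, 2 below 0x800, 3 below 0x10000, 4 up to 0x10FFFF. 0x13180 is in U+10000–U+10FFFF → 4 bytes.

4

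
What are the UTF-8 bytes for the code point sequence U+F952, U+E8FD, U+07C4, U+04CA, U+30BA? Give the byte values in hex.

EF A5 92 EE A3 BD DF 84 D3 8A E3 82 BA

U+F952: 3-byte form → EF A5 92.
U+E8FD: 3-byte form → EE A3 BD.
U+07C4: 2-byte form → DF 84.
U+04CA: 2-byte form → D3 8A.
U+30BA: 3-byte form → E3 82 BA.
Concatenated (13 bytes): EF A5 92 EE A3 BD DF 84 D3 8A E3 82 BA.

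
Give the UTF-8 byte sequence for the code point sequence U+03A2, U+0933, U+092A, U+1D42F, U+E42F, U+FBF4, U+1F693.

CE A2 E0 A4 B3 E0 A4 AA F0 9D 90 AF EE 90 AF EF AF B4 F0 9F 9A 93

U+03A2: 2-byte form → CE A2.
U+0933: 3-byte form → E0 A4 B3.
U+092A: 3-byte form → E0 A4 AA.
U+1D42F: 4-byte form → F0 9D 90 AF.
U+E42F: 3-byte form → EE 90 AF.
U+FBF4: 3-byte form → EF AF B4.
U+1F693: 4-byte form → F0 9F 9A 93.
Concatenated (22 bytes): CE A2 E0 A4 B3 E0 A4 AA F0 9D 90 AF EE 90 AF EF AF B4 F0 9F 9A 93.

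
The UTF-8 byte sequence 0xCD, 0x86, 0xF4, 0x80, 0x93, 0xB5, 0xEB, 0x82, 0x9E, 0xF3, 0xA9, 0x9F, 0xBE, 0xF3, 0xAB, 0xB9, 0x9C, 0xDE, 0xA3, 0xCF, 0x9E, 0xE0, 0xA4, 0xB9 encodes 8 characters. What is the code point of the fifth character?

U+EBE5C

Offset 0: leading byte 0xCD = 11001101 → 2-byte char #1 = CD 86.
Offset 2: leading byte 0xF4 = 11110100 → 4-byte char #2 = F4 80 93 B5.
Offset 6: leading byte 0xEB = 11101011 → 3-byte char #3 = EB 82 9E.
Offset 9: leading byte 0xF3 = 11110011 → 4-byte char #4 = F3 A9 9F BE.
Offset 13: leading byte 0xF3 = 11110011 → 4-byte char #5 = F3 AB B9 9C.
Leading byte 0xF3 = 11110011 matches 11110xxx → 4-byte sequence.
Byte 1: 0xF3 = 11110011, payload 011 (3 bits).
Byte 2: 0xAB = 10101011 (10xxxxxx ✓), payload 101011.
Byte 3: 0xB9 = 10111001 (10xxxxxx ✓), payload 111001.
Byte 4: 0x9C = 10011100 (10xxxxxx ✓), payload 011100.
Concatenate: 011101011111001011100 = 0xEBE5C (21 bits → U+EBE5C).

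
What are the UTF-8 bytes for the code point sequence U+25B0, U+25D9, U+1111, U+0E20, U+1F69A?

U+25B0: 3-byte form → E2 96 B0.
U+25D9: 3-byte form → E2 97 99.
U+1111: 3-byte form → E1 84 91.
U+0E20: 3-byte form → E0 B8 A0.
U+1F69A: 4-byte form → F0 9F 9A 9A.
Concatenated (16 bytes): E2 96 B0 E2 97 99 E1 84 91 E0 B8 A0 F0 9F 9A 9A.

E2 96 B0 E2 97 99 E1 84 91 E0 B8 A0 F0 9F 9A 9A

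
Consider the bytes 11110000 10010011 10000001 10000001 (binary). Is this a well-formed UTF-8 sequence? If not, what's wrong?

Leading byte 0xF0 = 11110000 → 4-byte form.
Continuation bytes 0x93=10010011, 0x81=10000001, 0x81=10000001 all match 10xxxxxx.
Decoded value 0x13041 is ≥ 0x10000 (shortest form) and not a surrogate.

valid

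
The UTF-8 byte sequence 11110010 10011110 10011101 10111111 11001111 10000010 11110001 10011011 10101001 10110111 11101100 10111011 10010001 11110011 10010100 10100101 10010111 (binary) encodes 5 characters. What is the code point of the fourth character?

Offset 0: leading byte 0xF2 = 11110010 → 4-byte char #1 = F2 9E 9D BF.
Offset 4: leading byte 0xCF = 11001111 → 2-byte char #2 = CF 82.
Offset 6: leading byte 0xF1 = 11110001 → 4-byte char #3 = F1 9B A9 B7.
Offset 10: leading byte 0xEC = 11101100 → 3-byte char #4 = EC BB 91.
Leading byte 0xEC = 11101100 matches 1110xxxx → 3-byte sequence.
Byte 1: 0xEC = 11101100, payload 1100 (4 bits).
Byte 2: 0xBB = 10111011 (10xxxxxx ✓), payload 111011.
Byte 3: 0x91 = 10010001 (10xxxxxx ✓), payload 010001.
Concatenate: 1100111011010001 = 0xCED1 (16 bits → U+CED1).

U+CED1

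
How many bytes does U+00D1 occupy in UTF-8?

U+00D1 = 0xD1. UTF-8 uses 1 byte below 0x80, 2 below 0x800, 3 below 0x10000, 4 up to 0x10FFFF. 0xD1 is in U+0080–U+07FF → 2 bytes.

2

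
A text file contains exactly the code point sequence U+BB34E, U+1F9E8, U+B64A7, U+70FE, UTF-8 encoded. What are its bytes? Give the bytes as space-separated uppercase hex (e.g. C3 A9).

F2 BB 8D 8E F0 9F A7 A8 F2 B6 92 A7 E7 83 BE

U+BB34E: 4-byte form → F2 BB 8D 8E.
U+1F9E8: 4-byte form → F0 9F A7 A8.
U+B64A7: 4-byte form → F2 B6 92 A7.
U+70FE: 3-byte form → E7 83 BE.
Concatenated (15 bytes): F2 BB 8D 8E F0 9F A7 A8 F2 B6 92 A7 E7 83 BE.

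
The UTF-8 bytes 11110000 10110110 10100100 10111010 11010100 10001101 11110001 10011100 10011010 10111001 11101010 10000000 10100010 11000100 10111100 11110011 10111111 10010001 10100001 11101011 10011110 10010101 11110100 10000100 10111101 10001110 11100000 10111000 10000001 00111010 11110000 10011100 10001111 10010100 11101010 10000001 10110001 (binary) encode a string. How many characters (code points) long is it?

12

Byte at offset 0: 0xF0 = 11110000 → 4-byte char (#1). Advance 4.
Byte at offset 4: 0xD4 = 11010100 → 2-byte char (#2). Advance 2.
Byte at offset 6: 0xF1 = 11110001 → 4-byte char (#3). Advance 4.
Byte at offset 10: 0xEA = 11101010 → 3-byte char (#4). Advance 3.
Byte at offset 13: 0xC4 = 11000100 → 2-byte char (#5). Advance 2.
Byte at offset 15: 0xF3 = 11110011 → 4-byte char (#6). Advance 4.
Byte at offset 19: 0xEB = 11101011 → 3-byte char (#7). Advance 3.
Byte at offset 22: 0xF4 = 11110100 → 4-byte char (#8). Advance 4.
Byte at offset 26: 0xE0 = 11100000 → 3-byte char (#9). Advance 3.
Byte at offset 29: 0x3A = 00111010 → 1-byte char (#10). Advance 1.
Byte at offset 30: 0xF0 = 11110000 → 4-byte char (#11). Advance 4.
Byte at offset 34: 0xEA = 11101010 → 3-byte char (#12). Advance 3.
Reached end at offset 37 after 12 code points.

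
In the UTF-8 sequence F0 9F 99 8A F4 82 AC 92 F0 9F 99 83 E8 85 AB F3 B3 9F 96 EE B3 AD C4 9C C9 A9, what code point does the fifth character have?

U+F37D6

Offset 0: leading byte 0xF0 = 11110000 → 4-byte char #1 = F0 9F 99 8A.
Offset 4: leading byte 0xF4 = 11110100 → 4-byte char #2 = F4 82 AC 92.
Offset 8: leading byte 0xF0 = 11110000 → 4-byte char #3 = F0 9F 99 83.
Offset 12: leading byte 0xE8 = 11101000 → 3-byte char #4 = E8 85 AB.
Offset 15: leading byte 0xF3 = 11110011 → 4-byte char #5 = F3 B3 9F 96.
Leading byte 0xF3 = 11110011 matches 11110xxx → 4-byte sequence.
Byte 1: 0xF3 = 11110011, payload 011 (3 bits).
Byte 2: 0xB3 = 10110011 (10xxxxxx ✓), payload 110011.
Byte 3: 0x9F = 10011111 (10xxxxxx ✓), payload 011111.
Byte 4: 0x96 = 10010110 (10xxxxxx ✓), payload 010110.
Concatenate: 011110011011111010110 = 0xF37D6 (21 bits → U+F37D6).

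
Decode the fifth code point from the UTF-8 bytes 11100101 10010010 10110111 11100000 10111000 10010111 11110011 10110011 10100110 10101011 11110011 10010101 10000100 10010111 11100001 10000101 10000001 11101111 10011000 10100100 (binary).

Offset 0: leading byte 0xE5 = 11100101 → 3-byte char #1 = E5 92 B7.
Offset 3: leading byte 0xE0 = 11100000 → 3-byte char #2 = E0 B8 97.
Offset 6: leading byte 0xF3 = 11110011 → 4-byte char #3 = F3 B3 A6 AB.
Offset 10: leading byte 0xF3 = 11110011 → 4-byte char #4 = F3 95 84 97.
Offset 14: leading byte 0xE1 = 11100001 → 3-byte char #5 = E1 85 81.
Leading byte 0xE1 = 11100001 matches 1110xxxx → 3-byte sequence.
Byte 1: 0xE1 = 11100001, payload 0001 (4 bits).
Byte 2: 0x85 = 10000101 (10xxxxxx ✓), payload 000101.
Byte 3: 0x81 = 10000001 (10xxxxxx ✓), payload 000001.
Concatenate: 0001000101000001 = 0x1141 (16 bits → U+1141).

U+1141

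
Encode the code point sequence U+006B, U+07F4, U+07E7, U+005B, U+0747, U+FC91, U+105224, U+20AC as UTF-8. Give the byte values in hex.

U+006B: 1-byte form → 6B.
U+07F4: 2-byte form → DF B4.
U+07E7: 2-byte form → DF A7.
U+005B: 1-byte form → 5B.
U+0747: 2-byte form → DD 87.
U+FC91: 3-byte form → EF B2 91.
U+105224: 4-byte form → F4 85 88 A4.
U+20AC: 3-byte form → E2 82 AC.
Concatenated (18 bytes): 6B DF B4 DF A7 5B DD 87 EF B2 91 F4 85 88 A4 E2 82 AC.

6B DF B4 DF A7 5B DD 87 EF B2 91 F4 85 88 A4 E2 82 AC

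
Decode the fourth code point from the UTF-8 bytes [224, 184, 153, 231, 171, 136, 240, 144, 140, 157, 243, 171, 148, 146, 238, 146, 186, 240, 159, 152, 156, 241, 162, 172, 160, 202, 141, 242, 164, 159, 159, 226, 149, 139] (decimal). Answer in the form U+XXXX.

Offset 0: leading byte 0xE0 = 11100000 → 3-byte char #1 = E0 B8 99.
Offset 3: leading byte 0xE7 = 11100111 → 3-byte char #2 = E7 AB 88.
Offset 6: leading byte 0xF0 = 11110000 → 4-byte char #3 = F0 90 8C 9D.
Offset 10: leading byte 0xF3 = 11110011 → 4-byte char #4 = F3 AB 94 92.
Leading byte 0xF3 = 11110011 matches 11110xxx → 4-byte sequence.
Byte 1: 0xF3 = 11110011, payload 011 (3 bits).
Byte 2: 0xAB = 10101011 (10xxxxxx ✓), payload 101011.
Byte 3: 0x94 = 10010100 (10xxxxxx ✓), payload 010100.
Byte 4: 0x92 = 10010010 (10xxxxxx ✓), payload 010010.
Concatenate: 011101011010100010010 = 0xEB512 (21 bits → U+EB512).

U+EB512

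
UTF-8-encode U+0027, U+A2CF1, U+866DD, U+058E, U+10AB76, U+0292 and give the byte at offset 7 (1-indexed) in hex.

1-indexed offset 7 is 0-indexed offset 6.
U+0027 → 1-byte form 27 at offsets 0–0.
U+A2CF1 → 4-byte form F2 A2 B3 B1 at offsets 1–4.
U+866DD → 4-byte form F2 86 9B 9D at offsets 5–8.
Offset 6 falls in char 3's range; it's byte 2 of F2 86 9B 9D = 0x86.

0x86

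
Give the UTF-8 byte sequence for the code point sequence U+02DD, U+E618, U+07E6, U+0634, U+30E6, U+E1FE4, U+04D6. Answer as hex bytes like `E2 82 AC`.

U+02DD: 2-byte form → CB 9D.
U+E618: 3-byte form → EE 98 98.
U+07E6: 2-byte form → DF A6.
U+0634: 2-byte form → D8 B4.
U+30E6: 3-byte form → E3 83 A6.
U+E1FE4: 4-byte form → F3 A1 BF A4.
U+04D6: 2-byte form → D3 96.
Concatenated (18 bytes): CB 9D EE 98 98 DF A6 D8 B4 E3 83 A6 F3 A1 BF A4 D3 96.

CB 9D EE 98 98 DF A6 D8 B4 E3 83 A6 F3 A1 BF A4 D3 96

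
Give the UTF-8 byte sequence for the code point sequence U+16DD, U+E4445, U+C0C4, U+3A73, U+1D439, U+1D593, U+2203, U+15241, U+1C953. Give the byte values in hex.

E1 9B 9D F3 A4 91 85 EC 83 84 E3 A9 B3 F0 9D 90 B9 F0 9D 96 93 E2 88 83 F0 95 89 81 F0 9C A5 93

U+16DD: 3-byte form → E1 9B 9D.
U+E4445: 4-byte form → F3 A4 91 85.
U+C0C4: 3-byte form → EC 83 84.
U+3A73: 3-byte form → E3 A9 B3.
U+1D439: 4-byte form → F0 9D 90 B9.
U+1D593: 4-byte form → F0 9D 96 93.
U+2203: 3-byte form → E2 88 83.
U+15241: 4-byte form → F0 95 89 81.
U+1C953: 4-byte form → F0 9C A5 93.
Concatenated (32 bytes): E1 9B 9D F3 A4 91 85 EC 83 84 E3 A9 B3 F0 9D 90 B9 F0 9D 96 93 E2 88 83 F0 95 89 81 F0 9C A5 93.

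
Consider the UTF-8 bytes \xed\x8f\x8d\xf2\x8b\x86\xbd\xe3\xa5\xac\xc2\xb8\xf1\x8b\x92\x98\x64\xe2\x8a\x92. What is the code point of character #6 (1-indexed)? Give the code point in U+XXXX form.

U+0064

Offset 0: leading byte 0xED = 11101101 → 3-byte char #1 = ED 8F 8D.
Offset 3: leading byte 0xF2 = 11110010 → 4-byte char #2 = F2 8B 86 BD.
Offset 7: leading byte 0xE3 = 11100011 → 3-byte char #3 = E3 A5 AC.
Offset 10: leading byte 0xC2 = 11000010 → 2-byte char #4 = C2 B8.
Offset 12: leading byte 0xF1 = 11110001 → 4-byte char #5 = F1 8B 92 98.
Offset 16: leading byte 0x64 = 01100100 → 1-byte char #6 = 64.
Leading byte 0x64 = 01100100 matches 0xxxxxxx → 1-byte sequence.
Byte 1: 0x64 = 01100100, payload 1100100 (7 bits).
Concatenate: 1100100 = 0x64 (7 bits → U+0064).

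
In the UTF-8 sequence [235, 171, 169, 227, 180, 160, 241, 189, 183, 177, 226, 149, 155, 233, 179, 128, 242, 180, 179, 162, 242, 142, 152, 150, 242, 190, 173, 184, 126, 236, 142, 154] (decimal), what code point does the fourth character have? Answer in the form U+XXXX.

U+255B

Offset 0: leading byte 0xEB = 11101011 → 3-byte char #1 = EB AB A9.
Offset 3: leading byte 0xE3 = 11100011 → 3-byte char #2 = E3 B4 A0.
Offset 6: leading byte 0xF1 = 11110001 → 4-byte char #3 = F1 BD B7 B1.
Offset 10: leading byte 0xE2 = 11100010 → 3-byte char #4 = E2 95 9B.
Leading byte 0xE2 = 11100010 matches 1110xxxx → 3-byte sequence.
Byte 1: 0xE2 = 11100010, payload 0010 (4 bits).
Byte 2: 0x95 = 10010101 (10xxxxxx ✓), payload 010101.
Byte 3: 0x9B = 10011011 (10xxxxxx ✓), payload 011011.
Concatenate: 0010010101011011 = 0x255B (16 bits → U+255B).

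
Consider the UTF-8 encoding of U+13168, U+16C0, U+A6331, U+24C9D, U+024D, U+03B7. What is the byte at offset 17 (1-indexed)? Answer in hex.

0x8D

1-indexed offset 17 is 0-indexed offset 16.
U+13168 → 4-byte form F0 93 85 A8 at offsets 0–3.
U+16C0 → 3-byte form E1 9B 80 at offsets 4–6.
U+A6331 → 4-byte form F2 A6 8C B1 at offsets 7–10.
U+24C9D → 4-byte form F0 A4 B2 9D at offsets 11–14.
U+024D → 2-byte form C9 8D at offsets 15–16.
Offset 16 falls in char 5's range; it's byte 2 of C9 8D = 0x8D.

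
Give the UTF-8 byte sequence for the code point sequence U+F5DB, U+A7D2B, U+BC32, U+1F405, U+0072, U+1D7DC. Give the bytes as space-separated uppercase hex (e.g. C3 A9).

U+F5DB: 3-byte form → EF 97 9B.
U+A7D2B: 4-byte form → F2 A7 B4 AB.
U+BC32: 3-byte form → EB B0 B2.
U+1F405: 4-byte form → F0 9F 90 85.
U+0072: 1-byte form → 72.
U+1D7DC: 4-byte form → F0 9D 9F 9C.
Concatenated (19 bytes): EF 97 9B F2 A7 B4 AB EB B0 B2 F0 9F 90 85 72 F0 9D 9F 9C.

EF 97 9B F2 A7 B4 AB EB B0 B2 F0 9F 90 85 72 F0 9D 9F 9C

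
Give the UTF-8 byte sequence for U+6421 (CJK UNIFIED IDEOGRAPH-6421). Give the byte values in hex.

U+6421 = 0x6421 = 25633 decimal. In range U+0800–U+FFFF → 3-byte form: 1110xxxx 10xxxxxx 10xxxxxx.
Binary (16 bits): 0110010000100001.
Split 4+6+6: 0110 | 010000 | 100001.
Byte 1: 11100110 = 0xE6.
Byte 2: 10010000 = 0x90.
Byte 3: 10100001 = 0xA1.

E6 90 A1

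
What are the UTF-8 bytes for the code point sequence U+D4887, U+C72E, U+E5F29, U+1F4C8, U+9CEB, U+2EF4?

F3 94 A2 87 EC 9C AE F3 A5 BC A9 F0 9F 93 88 E9 B3 AB E2 BB B4

U+D4887: 4-byte form → F3 94 A2 87.
U+C72E: 3-byte form → EC 9C AE.
U+E5F29: 4-byte form → F3 A5 BC A9.
U+1F4C8: 4-byte form → F0 9F 93 88.
U+9CEB: 3-byte form → E9 B3 AB.
U+2EF4: 3-byte form → E2 BB B4.
Concatenated (21 bytes): F3 94 A2 87 EC 9C AE F3 A5 BC A9 F0 9F 93 88 E9 B3 AB E2 BB B4.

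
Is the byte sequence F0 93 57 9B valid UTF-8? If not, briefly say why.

Leading byte 0xF0 = 11110000 → 4-byte form.
Byte 3 is 0x57 = 01010111, which is not 10xxxxxx — expected a continuation byte.

invalid (non-continuation byte where continuation expected)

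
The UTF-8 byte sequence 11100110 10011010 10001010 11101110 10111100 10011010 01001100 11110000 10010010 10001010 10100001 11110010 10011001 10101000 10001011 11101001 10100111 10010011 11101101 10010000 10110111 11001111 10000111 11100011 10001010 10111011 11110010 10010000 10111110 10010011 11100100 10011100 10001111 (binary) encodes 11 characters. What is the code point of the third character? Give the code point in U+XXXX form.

U+004C

Offset 0: leading byte 0xE6 = 11100110 → 3-byte char #1 = E6 9A 8A.
Offset 3: leading byte 0xEE = 11101110 → 3-byte char #2 = EE BC 9A.
Offset 6: leading byte 0x4C = 01001100 → 1-byte char #3 = 4C.
Leading byte 0x4C = 01001100 matches 0xxxxxxx → 1-byte sequence.
Byte 1: 0x4C = 01001100, payload 1001100 (7 bits).
Concatenate: 1001100 = 0x4C (7 bits → U+004C).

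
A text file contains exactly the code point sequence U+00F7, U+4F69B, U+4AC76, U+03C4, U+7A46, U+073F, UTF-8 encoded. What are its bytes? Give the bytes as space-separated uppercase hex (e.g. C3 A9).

C3 B7 F1 8F 9A 9B F1 8A B1 B6 CF 84 E7 A9 86 DC BF

U+00F7: 2-byte form → C3 B7.
U+4F69B: 4-byte form → F1 8F 9A 9B.
U+4AC76: 4-byte form → F1 8A B1 B6.
U+03C4: 2-byte form → CF 84.
U+7A46: 3-byte form → E7 A9 86.
U+073F: 2-byte form → DC BF.
Concatenated (17 bytes): C3 B7 F1 8F 9A 9B F1 8A B1 B6 CF 84 E7 A9 86 DC BF.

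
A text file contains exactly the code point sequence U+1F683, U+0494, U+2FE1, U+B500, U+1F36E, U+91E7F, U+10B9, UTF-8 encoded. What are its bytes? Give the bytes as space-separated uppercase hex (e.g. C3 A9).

U+1F683: 4-byte form → F0 9F 9A 83.
U+0494: 2-byte form → D2 94.
U+2FE1: 3-byte form → E2 BF A1.
U+B500: 3-byte form → EB 94 80.
U+1F36E: 4-byte form → F0 9F 8D AE.
U+91E7F: 4-byte form → F2 91 B9 BF.
U+10B9: 3-byte form → E1 82 B9.
Concatenated (23 bytes): F0 9F 9A 83 D2 94 E2 BF A1 EB 94 80 F0 9F 8D AE F2 91 B9 BF E1 82 B9.

F0 9F 9A 83 D2 94 E2 BF A1 EB 94 80 F0 9F 8D AE F2 91 B9 BF E1 82 B9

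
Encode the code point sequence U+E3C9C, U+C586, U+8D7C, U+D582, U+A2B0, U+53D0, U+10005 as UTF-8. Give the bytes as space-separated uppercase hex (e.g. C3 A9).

U+E3C9C: 4-byte form → F3 A3 B2 9C.
U+C586: 3-byte form → EC 96 86.
U+8D7C: 3-byte form → E8 B5 BC.
U+D582: 3-byte form → ED 96 82.
U+A2B0: 3-byte form → EA 8A B0.
U+53D0: 3-byte form → E5 8F 90.
U+10005: 4-byte form → F0 90 80 85.
Concatenated (23 bytes): F3 A3 B2 9C EC 96 86 E8 B5 BC ED 96 82 EA 8A B0 E5 8F 90 F0 90 80 85.

F3 A3 B2 9C EC 96 86 E8 B5 BC ED 96 82 EA 8A B0 E5 8F 90 F0 90 80 85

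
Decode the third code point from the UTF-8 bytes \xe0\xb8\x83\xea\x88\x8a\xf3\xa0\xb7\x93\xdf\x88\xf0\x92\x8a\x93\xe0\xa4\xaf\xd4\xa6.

Offset 0: leading byte 0xE0 = 11100000 → 3-byte char #1 = E0 B8 83.
Offset 3: leading byte 0xEA = 11101010 → 3-byte char #2 = EA 88 8A.
Offset 6: leading byte 0xF3 = 11110011 → 4-byte char #3 = F3 A0 B7 93.
Leading byte 0xF3 = 11110011 matches 11110xxx → 4-byte sequence.
Byte 1: 0xF3 = 11110011, payload 011 (3 bits).
Byte 2: 0xA0 = 10100000 (10xxxxxx ✓), payload 100000.
Byte 3: 0xB7 = 10110111 (10xxxxxx ✓), payload 110111.
Byte 4: 0x93 = 10010011 (10xxxxxx ✓), payload 010011.
Concatenate: 011100000110111010011 = 0xE0DD3 (21 bits → U+E0DD3).

U+E0DD3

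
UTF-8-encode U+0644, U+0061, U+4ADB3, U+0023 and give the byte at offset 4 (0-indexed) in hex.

U+0644 → 2-byte form D9 84 at offsets 0–1.
U+0061 → 1-byte form 61 at offsets 2–2.
U+4ADB3 → 4-byte form F1 8A B6 B3 at offsets 3–6.
Offset 4 falls in char 3's range; it's byte 2 of F1 8A B6 B3 = 0x8A.

0x8A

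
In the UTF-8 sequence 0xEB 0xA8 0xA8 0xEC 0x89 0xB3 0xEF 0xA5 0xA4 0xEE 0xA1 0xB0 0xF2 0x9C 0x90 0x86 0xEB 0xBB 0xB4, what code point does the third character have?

U+F964

Offset 0: leading byte 0xEB = 11101011 → 3-byte char #1 = EB A8 A8.
Offset 3: leading byte 0xEC = 11101100 → 3-byte char #2 = EC 89 B3.
Offset 6: leading byte 0xEF = 11101111 → 3-byte char #3 = EF A5 A4.
Leading byte 0xEF = 11101111 matches 1110xxxx → 3-byte sequence.
Byte 1: 0xEF = 11101111, payload 1111 (4 bits).
Byte 2: 0xA5 = 10100101 (10xxxxxx ✓), payload 100101.
Byte 3: 0xA4 = 10100100 (10xxxxxx ✓), payload 100100.
Concatenate: 1111100101100100 = 0xF964 (16 bits → U+F964).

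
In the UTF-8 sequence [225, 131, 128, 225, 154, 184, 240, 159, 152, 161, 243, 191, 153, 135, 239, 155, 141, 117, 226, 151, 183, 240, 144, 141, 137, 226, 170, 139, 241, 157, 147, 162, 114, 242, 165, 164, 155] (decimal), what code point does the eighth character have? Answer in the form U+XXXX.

U+10349

Offset 0: leading byte 0xE1 = 11100001 → 3-byte char #1 = E1 83 80.
Offset 3: leading byte 0xE1 = 11100001 → 3-byte char #2 = E1 9A B8.
Offset 6: leading byte 0xF0 = 11110000 → 4-byte char #3 = F0 9F 98 A1.
Offset 10: leading byte 0xF3 = 11110011 → 4-byte char #4 = F3 BF 99 87.
Offset 14: leading byte 0xEF = 11101111 → 3-byte char #5 = EF 9B 8D.
Offset 17: leading byte 0x75 = 01110101 → 1-byte char #6 = 75.
Offset 18: leading byte 0xE2 = 11100010 → 3-byte char #7 = E2 97 B7.
Offset 21: leading byte 0xF0 = 11110000 → 4-byte char #8 = F0 90 8D 89.
Leading byte 0xF0 = 11110000 matches 11110xxx → 4-byte sequence.
Byte 1: 0xF0 = 11110000, payload 000 (3 bits).
Byte 2: 0x90 = 10010000 (10xxxxxx ✓), payload 010000.
Byte 3: 0x8D = 10001101 (10xxxxxx ✓), payload 001101.
Byte 4: 0x89 = 10001001 (10xxxxxx ✓), payload 001001.
Concatenate: 000010000001101001001 = 0x10349 (21 bits → U+10349).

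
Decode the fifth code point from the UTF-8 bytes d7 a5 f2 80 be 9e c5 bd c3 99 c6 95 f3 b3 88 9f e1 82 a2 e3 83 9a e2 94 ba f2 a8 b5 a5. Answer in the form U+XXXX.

U+0195

Offset 0: leading byte 0xD7 = 11010111 → 2-byte char #1 = D7 A5.
Offset 2: leading byte 0xF2 = 11110010 → 4-byte char #2 = F2 80 BE 9E.
Offset 6: leading byte 0xC5 = 11000101 → 2-byte char #3 = C5 BD.
Offset 8: leading byte 0xC3 = 11000011 → 2-byte char #4 = C3 99.
Offset 10: leading byte 0xC6 = 11000110 → 2-byte char #5 = C6 95.
Leading byte 0xC6 = 11000110 matches 110xxxxx → 2-byte sequence.
Byte 1: 0xC6 = 11000110, payload 00110 (5 bits).
Byte 2: 0x95 = 10010101 (10xxxxxx ✓), payload 010101.
Concatenate: 00110010101 = 0x195 (11 bits → U+0195).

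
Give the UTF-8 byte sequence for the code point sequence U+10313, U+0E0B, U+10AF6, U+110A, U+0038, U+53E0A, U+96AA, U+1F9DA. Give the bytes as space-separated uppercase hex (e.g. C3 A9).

U+10313: 4-byte form → F0 90 8C 93.
U+0E0B: 3-byte form → E0 B8 8B.
U+10AF6: 4-byte form → F0 90 AB B6.
U+110A: 3-byte form → E1 84 8A.
U+0038: 1-byte form → 38.
U+53E0A: 4-byte form → F1 93 B8 8A.
U+96AA: 3-byte form → E9 9A AA.
U+1F9DA: 4-byte form → F0 9F A7 9A.
Concatenated (26 bytes): F0 90 8C 93 E0 B8 8B F0 90 AB B6 E1 84 8A 38 F1 93 B8 8A E9 9A AA F0 9F A7 9A.

F0 90 8C 93 E0 B8 8B F0 90 AB B6 E1 84 8A 38 F1 93 B8 8A E9 9A AA F0 9F A7 9A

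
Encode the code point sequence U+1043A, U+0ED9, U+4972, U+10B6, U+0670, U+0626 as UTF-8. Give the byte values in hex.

U+1043A: 4-byte form → F0 90 90 BA.
U+0ED9: 3-byte form → E0 BB 99.
U+4972: 3-byte form → E4 A5 B2.
U+10B6: 3-byte form → E1 82 B6.
U+0670: 2-byte form → D9 B0.
U+0626: 2-byte form → D8 A6.
Concatenated (17 bytes): F0 90 90 BA E0 BB 99 E4 A5 B2 E1 82 B6 D9 B0 D8 A6.

F0 90 90 BA E0 BB 99 E4 A5 B2 E1 82 B6 D9 B0 D8 A6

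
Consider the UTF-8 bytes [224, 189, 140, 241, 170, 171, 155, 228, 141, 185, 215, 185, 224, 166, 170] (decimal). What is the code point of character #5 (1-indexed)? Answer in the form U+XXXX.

U+09AA

Offset 0: leading byte 0xE0 = 11100000 → 3-byte char #1 = E0 BD 8C.
Offset 3: leading byte 0xF1 = 11110001 → 4-byte char #2 = F1 AA AB 9B.
Offset 7: leading byte 0xE4 = 11100100 → 3-byte char #3 = E4 8D B9.
Offset 10: leading byte 0xD7 = 11010111 → 2-byte char #4 = D7 B9.
Offset 12: leading byte 0xE0 = 11100000 → 3-byte char #5 = E0 A6 AA.
Leading byte 0xE0 = 11100000 matches 1110xxxx → 3-byte sequence.
Byte 1: 0xE0 = 11100000, payload 0000 (4 bits).
Byte 2: 0xA6 = 10100110 (10xxxxxx ✓), payload 100110.
Byte 3: 0xAA = 10101010 (10xxxxxx ✓), payload 101010.
Concatenate: 0000100110101010 = 0x9AA (16 bits → U+09AA).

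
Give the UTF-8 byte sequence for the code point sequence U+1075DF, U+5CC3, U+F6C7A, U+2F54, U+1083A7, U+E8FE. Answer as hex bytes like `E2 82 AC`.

U+1075DF: 4-byte form → F4 87 97 9F.
U+5CC3: 3-byte form → E5 B3 83.
U+F6C7A: 4-byte form → F3 B6 B1 BA.
U+2F54: 3-byte form → E2 BD 94.
U+1083A7: 4-byte form → F4 88 8E A7.
U+E8FE: 3-byte form → EE A3 BE.
Concatenated (21 bytes): F4 87 97 9F E5 B3 83 F3 B6 B1 BA E2 BD 94 F4 88 8E A7 EE A3 BE.

F4 87 97 9F E5 B3 83 F3 B6 B1 BA E2 BD 94 F4 88 8E A7 EE A3 BE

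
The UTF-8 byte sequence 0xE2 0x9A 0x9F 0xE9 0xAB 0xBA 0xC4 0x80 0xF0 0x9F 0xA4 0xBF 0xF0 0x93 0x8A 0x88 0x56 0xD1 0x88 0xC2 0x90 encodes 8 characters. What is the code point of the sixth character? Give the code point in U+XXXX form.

Offset 0: leading byte 0xE2 = 11100010 → 3-byte char #1 = E2 9A 9F.
Offset 3: leading byte 0xE9 = 11101001 → 3-byte char #2 = E9 AB BA.
Offset 6: leading byte 0xC4 = 11000100 → 2-byte char #3 = C4 80.
Offset 8: leading byte 0xF0 = 11110000 → 4-byte char #4 = F0 9F A4 BF.
Offset 12: leading byte 0xF0 = 11110000 → 4-byte char #5 = F0 93 8A 88.
Offset 16: leading byte 0x56 = 01010110 → 1-byte char #6 = 56.
Leading byte 0x56 = 01010110 matches 0xxxxxxx → 1-byte sequence.
Byte 1: 0x56 = 01010110, payload 1010110 (7 bits).
Concatenate: 1010110 = 0x56 (7 bits → U+0056).

U+0056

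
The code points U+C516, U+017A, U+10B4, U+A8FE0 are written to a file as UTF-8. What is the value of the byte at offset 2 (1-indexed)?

1-indexed offset 2 is 0-indexed offset 1.
U+C516 → 3-byte form EC 94 96 at offsets 0–2.
Offset 1 falls in char 1's range; it's byte 2 of EC 94 96 = 0x94.

0x94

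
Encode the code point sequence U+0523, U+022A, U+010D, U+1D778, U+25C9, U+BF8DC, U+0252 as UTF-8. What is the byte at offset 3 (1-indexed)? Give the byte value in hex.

1-indexed offset 3 is 0-indexed offset 2.
U+0523 → 2-byte form D4 A3 at offsets 0–1.
U+022A → 2-byte form C8 AA at offsets 2–3.
Offset 2 falls in char 2's range; it's byte 1 of C8 AA = 0xC8.

0xC8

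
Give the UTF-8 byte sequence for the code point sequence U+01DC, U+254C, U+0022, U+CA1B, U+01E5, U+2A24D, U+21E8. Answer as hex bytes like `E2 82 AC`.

C7 9C E2 95 8C 22 EC A8 9B C7 A5 F0 AA 89 8D E2 87 A8

U+01DC: 2-byte form → C7 9C.
U+254C: 3-byte form → E2 95 8C.
U+0022: 1-byte form → 22.
U+CA1B: 3-byte form → EC A8 9B.
U+01E5: 2-byte form → C7 A5.
U+2A24D: 4-byte form → F0 AA 89 8D.
U+21E8: 3-byte form → E2 87 A8.
Concatenated (18 bytes): C7 9C E2 95 8C 22 EC A8 9B C7 A5 F0 AA 89 8D E2 87 A8.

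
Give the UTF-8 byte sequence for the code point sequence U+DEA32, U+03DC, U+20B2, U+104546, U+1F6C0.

U+DEA32: 4-byte form → F3 9E A8 B2.
U+03DC: 2-byte form → CF 9C.
U+20B2: 3-byte form → E2 82 B2.
U+104546: 4-byte form → F4 84 95 86.
U+1F6C0: 4-byte form → F0 9F 9B 80.
Concatenated (17 bytes): F3 9E A8 B2 CF 9C E2 82 B2 F4 84 95 86 F0 9F 9B 80.

F3 9E A8 B2 CF 9C E2 82 B2 F4 84 95 86 F0 9F 9B 80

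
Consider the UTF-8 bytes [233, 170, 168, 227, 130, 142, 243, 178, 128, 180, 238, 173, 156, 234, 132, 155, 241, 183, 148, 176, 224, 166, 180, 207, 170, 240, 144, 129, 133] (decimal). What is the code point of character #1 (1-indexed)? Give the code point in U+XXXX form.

Offset 0: leading byte 0xE9 = 11101001 → 3-byte char #1 = E9 AA A8.
Leading byte 0xE9 = 11101001 matches 1110xxxx → 3-byte sequence.
Byte 1: 0xE9 = 11101001, payload 1001 (4 bits).
Byte 2: 0xAA = 10101010 (10xxxxxx ✓), payload 101010.
Byte 3: 0xA8 = 10101000 (10xxxxxx ✓), payload 101000.
Concatenate: 1001101010101000 = 0x9AA8 (16 bits → U+9AA8).

U+9AA8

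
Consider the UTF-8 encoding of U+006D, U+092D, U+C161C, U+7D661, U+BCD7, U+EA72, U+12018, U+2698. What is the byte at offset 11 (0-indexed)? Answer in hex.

0xA1

U+006D → 1-byte form 6D at offsets 0–0.
U+092D → 3-byte form E0 A4 AD at offsets 1–3.
U+C161C → 4-byte form F3 81 98 9C at offsets 4–7.
U+7D661 → 4-byte form F1 BD 99 A1 at offsets 8–11.
Offset 11 falls in char 4's range; it's byte 4 of F1 BD 99 A1 = 0xA1.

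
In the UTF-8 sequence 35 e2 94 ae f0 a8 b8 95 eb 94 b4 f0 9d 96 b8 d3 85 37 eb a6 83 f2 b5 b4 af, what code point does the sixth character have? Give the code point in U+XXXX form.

Offset 0: leading byte 0x35 = 00110101 → 1-byte char #1 = 35.
Offset 1: leading byte 0xE2 = 11100010 → 3-byte char #2 = E2 94 AE.
Offset 4: leading byte 0xF0 = 11110000 → 4-byte char #3 = F0 A8 B8 95.
Offset 8: leading byte 0xEB = 11101011 → 3-byte char #4 = EB 94 B4.
Offset 11: leading byte 0xF0 = 11110000 → 4-byte char #5 = F0 9D 96 B8.
Offset 15: leading byte 0xD3 = 11010011 → 2-byte char #6 = D3 85.
Leading byte 0xD3 = 11010011 matches 110xxxxx → 2-byte sequence.
Byte 1: 0xD3 = 11010011, payload 10011 (5 bits).
Byte 2: 0x85 = 10000101 (10xxxxxx ✓), payload 000101.
Concatenate: 10011000101 = 0x4C5 (11 bits → U+04C5).

U+04C5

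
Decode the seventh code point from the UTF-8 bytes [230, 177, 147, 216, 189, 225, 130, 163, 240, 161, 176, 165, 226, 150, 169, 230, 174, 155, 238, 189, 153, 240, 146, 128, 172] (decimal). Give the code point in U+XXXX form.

U+EF59

Offset 0: leading byte 0xE6 = 11100110 → 3-byte char #1 = E6 B1 93.
Offset 3: leading byte 0xD8 = 11011000 → 2-byte char #2 = D8 BD.
Offset 5: leading byte 0xE1 = 11100001 → 3-byte char #3 = E1 82 A3.
Offset 8: leading byte 0xF0 = 11110000 → 4-byte char #4 = F0 A1 B0 A5.
Offset 12: leading byte 0xE2 = 11100010 → 3-byte char #5 = E2 96 A9.
Offset 15: leading byte 0xE6 = 11100110 → 3-byte char #6 = E6 AE 9B.
Offset 18: leading byte 0xEE = 11101110 → 3-byte char #7 = EE BD 99.
Leading byte 0xEE = 11101110 matches 1110xxxx → 3-byte sequence.
Byte 1: 0xEE = 11101110, payload 1110 (4 bits).
Byte 2: 0xBD = 10111101 (10xxxxxx ✓), payload 111101.
Byte 3: 0x99 = 10011001 (10xxxxxx ✓), payload 011001.
Concatenate: 1110111101011001 = 0xEF59 (16 bits → U+EF59).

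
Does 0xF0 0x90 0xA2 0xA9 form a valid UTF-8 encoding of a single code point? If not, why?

valid

Leading byte 0xF0 = 11110000 → 4-byte form.
Continuation bytes 0x90=10010000, 0xA2=10100010, 0xA9=10101001 all match 10xxxxxx.
Decoded value 0x108A9 is ≥ 0x10000 (shortest form) and not a surrogate.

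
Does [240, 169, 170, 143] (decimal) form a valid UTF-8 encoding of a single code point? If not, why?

Leading byte 0xF0 = 11110000 → 4-byte form.
Continuation bytes 0xA9=10101001, 0xAA=10101010, 0x8F=10001111 all match 10xxxxxx.
Decoded value 0x29A8F is ≥ 0x10000 (shortest form) and not a surrogate.

valid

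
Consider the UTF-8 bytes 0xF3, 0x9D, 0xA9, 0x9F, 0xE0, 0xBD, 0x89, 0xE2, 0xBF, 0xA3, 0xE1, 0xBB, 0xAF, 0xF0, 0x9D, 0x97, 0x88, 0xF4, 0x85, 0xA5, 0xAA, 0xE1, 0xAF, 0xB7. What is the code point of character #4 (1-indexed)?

Offset 0: leading byte 0xF3 = 11110011 → 4-byte char #1 = F3 9D A9 9F.
Offset 4: leading byte 0xE0 = 11100000 → 3-byte char #2 = E0 BD 89.
Offset 7: leading byte 0xE2 = 11100010 → 3-byte char #3 = E2 BF A3.
Offset 10: leading byte 0xE1 = 11100001 → 3-byte char #4 = E1 BB AF.
Leading byte 0xE1 = 11100001 matches 1110xxxx → 3-byte sequence.
Byte 1: 0xE1 = 11100001, payload 0001 (4 bits).
Byte 2: 0xBB = 10111011 (10xxxxxx ✓), payload 111011.
Byte 3: 0xAF = 10101111 (10xxxxxx ✓), payload 101111.
Concatenate: 0001111011101111 = 0x1EEF (16 bits → U+1EEF).

U+1EEF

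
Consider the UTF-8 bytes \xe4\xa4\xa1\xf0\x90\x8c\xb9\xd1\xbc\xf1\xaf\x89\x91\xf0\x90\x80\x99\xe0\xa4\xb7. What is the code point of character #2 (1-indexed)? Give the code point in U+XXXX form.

U+10339

Offset 0: leading byte 0xE4 = 11100100 → 3-byte char #1 = E4 A4 A1.
Offset 3: leading byte 0xF0 = 11110000 → 4-byte char #2 = F0 90 8C B9.
Leading byte 0xF0 = 11110000 matches 11110xxx → 4-byte sequence.
Byte 1: 0xF0 = 11110000, payload 000 (3 bits).
Byte 2: 0x90 = 10010000 (10xxxxxx ✓), payload 010000.
Byte 3: 0x8C = 10001100 (10xxxxxx ✓), payload 001100.
Byte 4: 0xB9 = 10111001 (10xxxxxx ✓), payload 111001.
Concatenate: 000010000001100111001 = 0x10339 (21 bits → U+10339).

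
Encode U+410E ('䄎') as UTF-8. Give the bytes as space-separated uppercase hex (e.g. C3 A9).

U+410E = 0x410E = 16654 decimal. In range U+0800–U+FFFF → 3-byte form: 1110xxxx 10xxxxxx 10xxxxxx.
Binary (16 bits): 0100000100001110.
Split 4+6+6: 0100 | 000100 | 001110.
Byte 1: 11100100 = 0xE4.
Byte 2: 10000100 = 0x84.
Byte 3: 10001110 = 0x8E.

E4 84 8E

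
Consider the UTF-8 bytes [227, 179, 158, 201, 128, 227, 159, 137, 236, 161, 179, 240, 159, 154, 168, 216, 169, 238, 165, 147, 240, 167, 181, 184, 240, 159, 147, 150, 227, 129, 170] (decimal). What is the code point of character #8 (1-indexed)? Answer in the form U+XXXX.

Offset 0: leading byte 0xE3 = 11100011 → 3-byte char #1 = E3 B3 9E.
Offset 3: leading byte 0xC9 = 11001001 → 2-byte char #2 = C9 80.
Offset 5: leading byte 0xE3 = 11100011 → 3-byte char #3 = E3 9F 89.
Offset 8: leading byte 0xEC = 11101100 → 3-byte char #4 = EC A1 B3.
Offset 11: leading byte 0xF0 = 11110000 → 4-byte char #5 = F0 9F 9A A8.
Offset 15: leading byte 0xD8 = 11011000 → 2-byte char #6 = D8 A9.
Offset 17: leading byte 0xEE = 11101110 → 3-byte char #7 = EE A5 93.
Offset 20: leading byte 0xF0 = 11110000 → 4-byte char #8 = F0 A7 B5 B8.
Leading byte 0xF0 = 11110000 matches 11110xxx → 4-byte sequence.
Byte 1: 0xF0 = 11110000, payload 000 (3 bits).
Byte 2: 0xA7 = 10100111 (10xxxxxx ✓), payload 100111.
Byte 3: 0xB5 = 10110101 (10xxxxxx ✓), payload 110101.
Byte 4: 0xB8 = 10111000 (10xxxxxx ✓), payload 111000.
Concatenate: 000100111110101111000 = 0x27D78 (21 bits → U+27D78).

U+27D78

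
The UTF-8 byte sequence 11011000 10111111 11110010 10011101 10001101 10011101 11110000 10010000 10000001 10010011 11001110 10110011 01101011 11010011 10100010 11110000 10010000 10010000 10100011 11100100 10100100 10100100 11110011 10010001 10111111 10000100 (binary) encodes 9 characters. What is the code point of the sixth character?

Offset 0: leading byte 0xD8 = 11011000 → 2-byte char #1 = D8 BF.
Offset 2: leading byte 0xF2 = 11110010 → 4-byte char #2 = F2 9D 8D 9D.
Offset 6: leading byte 0xF0 = 11110000 → 4-byte char #3 = F0 90 81 93.
Offset 10: leading byte 0xCE = 11001110 → 2-byte char #4 = CE B3.
Offset 12: leading byte 0x6B = 01101011 → 1-byte char #5 = 6B.
Offset 13: leading byte 0xD3 = 11010011 → 2-byte char #6 = D3 A2.
Leading byte 0xD3 = 11010011 matches 110xxxxx → 2-byte sequence.
Byte 1: 0xD3 = 11010011, payload 10011 (5 bits).
Byte 2: 0xA2 = 10100010 (10xxxxxx ✓), payload 100010.
Concatenate: 10011100010 = 0x4E2 (11 bits → U+04E2).

U+04E2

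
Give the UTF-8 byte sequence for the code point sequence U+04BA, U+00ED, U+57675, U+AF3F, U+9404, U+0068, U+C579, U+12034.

D2 BA C3 AD F1 97 99 B5 EA BC BF E9 90 84 68 EC 95 B9 F0 92 80 B4

U+04BA: 2-byte form → D2 BA.
U+00ED: 2-byte form → C3 AD.
U+57675: 4-byte form → F1 97 99 B5.
U+AF3F: 3-byte form → EA BC BF.
U+9404: 3-byte form → E9 90 84.
U+0068: 1-byte form → 68.
U+C579: 3-byte form → EC 95 B9.
U+12034: 4-byte form → F0 92 80 B4.
Concatenated (22 bytes): D2 BA C3 AD F1 97 99 B5 EA BC BF E9 90 84 68 EC 95 B9 F0 92 80 B4.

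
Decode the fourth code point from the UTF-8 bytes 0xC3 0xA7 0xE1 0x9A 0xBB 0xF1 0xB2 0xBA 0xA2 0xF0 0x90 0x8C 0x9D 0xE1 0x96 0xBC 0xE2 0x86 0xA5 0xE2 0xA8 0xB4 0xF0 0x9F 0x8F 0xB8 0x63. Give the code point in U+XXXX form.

Offset 0: leading byte 0xC3 = 11000011 → 2-byte char #1 = C3 A7.
Offset 2: leading byte 0xE1 = 11100001 → 3-byte char #2 = E1 9A BB.
Offset 5: leading byte 0xF1 = 11110001 → 4-byte char #3 = F1 B2 BA A2.
Offset 9: leading byte 0xF0 = 11110000 → 4-byte char #4 = F0 90 8C 9D.
Leading byte 0xF0 = 11110000 matches 11110xxx → 4-byte sequence.
Byte 1: 0xF0 = 11110000, payload 000 (3 bits).
Byte 2: 0x90 = 10010000 (10xxxxxx ✓), payload 010000.
Byte 3: 0x8C = 10001100 (10xxxxxx ✓), payload 001100.
Byte 4: 0x9D = 10011101 (10xxxxxx ✓), payload 011101.
Concatenate: 000010000001100011101 = 0x1031D (21 bits → U+1031D).

U+1031D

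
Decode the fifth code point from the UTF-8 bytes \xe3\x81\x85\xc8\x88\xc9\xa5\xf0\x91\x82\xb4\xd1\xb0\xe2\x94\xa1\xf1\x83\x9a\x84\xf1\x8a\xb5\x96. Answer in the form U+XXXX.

Offset 0: leading byte 0xE3 = 11100011 → 3-byte char #1 = E3 81 85.
Offset 3: leading byte 0xC8 = 11001000 → 2-byte char #2 = C8 88.
Offset 5: leading byte 0xC9 = 11001001 → 2-byte char #3 = C9 A5.
Offset 7: leading byte 0xF0 = 11110000 → 4-byte char #4 = F0 91 82 B4.
Offset 11: leading byte 0xD1 = 11010001 → 2-byte char #5 = D1 B0.
Leading byte 0xD1 = 11010001 matches 110xxxxx → 2-byte sequence.
Byte 1: 0xD1 = 11010001, payload 10001 (5 bits).
Byte 2: 0xB0 = 10110000 (10xxxxxx ✓), payload 110000.
Concatenate: 10001110000 = 0x470 (11 bits → U+0470).

U+0470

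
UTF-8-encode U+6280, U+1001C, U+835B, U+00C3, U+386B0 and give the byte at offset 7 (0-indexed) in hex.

U+6280 → 3-byte form E6 8A 80 at offsets 0–2.
U+1001C → 4-byte form F0 90 80 9C at offsets 3–6.
U+835B → 3-byte form E8 8D 9B at offsets 7–9.
Offset 7 falls in char 3's range; it's byte 1 of E8 8D 9B = 0xE8.

0xE8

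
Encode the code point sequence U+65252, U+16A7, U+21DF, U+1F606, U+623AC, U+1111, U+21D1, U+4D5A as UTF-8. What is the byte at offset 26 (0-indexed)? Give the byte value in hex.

0x9A

U+65252 → 4-byte form F1 A5 89 92 at offsets 0–3.
U+16A7 → 3-byte form E1 9A A7 at offsets 4–6.
U+21DF → 3-byte form E2 87 9F at offsets 7–9.
U+1F606 → 4-byte form F0 9F 98 86 at offsets 10–13.
U+623AC → 4-byte form F1 A2 8E AC at offsets 14–17.
U+1111 → 3-byte form E1 84 91 at offsets 18–20.
U+21D1 → 3-byte form E2 87 91 at offsets 21–23.
U+4D5A → 3-byte form E4 B5 9A at offsets 24–26.
Offset 26 falls in char 8's range; it's byte 3 of E4 B5 9A = 0x9A.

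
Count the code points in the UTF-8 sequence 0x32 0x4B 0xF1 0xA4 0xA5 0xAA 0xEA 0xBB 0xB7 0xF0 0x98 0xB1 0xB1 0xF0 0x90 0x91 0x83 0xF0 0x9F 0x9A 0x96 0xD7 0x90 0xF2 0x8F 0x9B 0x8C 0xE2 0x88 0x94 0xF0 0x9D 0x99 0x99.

11

Byte at offset 0: 0x32 = 00110010 → 1-byte char (#1). Advance 1.
Byte at offset 1: 0x4B = 01001011 → 1-byte char (#2). Advance 1.
Byte at offset 2: 0xF1 = 11110001 → 4-byte char (#3). Advance 4.
Byte at offset 6: 0xEA = 11101010 → 3-byte char (#4). Advance 3.
Byte at offset 9: 0xF0 = 11110000 → 4-byte char (#5). Advance 4.
Byte at offset 13: 0xF0 = 11110000 → 4-byte char (#6). Advance 4.
Byte at offset 17: 0xF0 = 11110000 → 4-byte char (#7). Advance 4.
Byte at offset 21: 0xD7 = 11010111 → 2-byte char (#8). Advance 2.
Byte at offset 23: 0xF2 = 11110010 → 4-byte char (#9). Advance 4.
Byte at offset 27: 0xE2 = 11100010 → 3-byte char (#10). Advance 3.
Byte at offset 30: 0xF0 = 11110000 → 4-byte char (#11). Advance 4.
Reached end at offset 34 after 11 code points.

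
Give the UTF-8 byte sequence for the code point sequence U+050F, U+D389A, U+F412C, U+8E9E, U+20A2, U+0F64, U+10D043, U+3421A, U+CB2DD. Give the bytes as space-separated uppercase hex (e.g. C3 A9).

D4 8F F3 93 A2 9A F3 B4 84 AC E8 BA 9E E2 82 A2 E0 BD A4 F4 8D 81 83 F0 B4 88 9A F3 8B 8B 9D

U+050F: 2-byte form → D4 8F.
U+D389A: 4-byte form → F3 93 A2 9A.
U+F412C: 4-byte form → F3 B4 84 AC.
U+8E9E: 3-byte form → E8 BA 9E.
U+20A2: 3-byte form → E2 82 A2.
U+0F64: 3-byte form → E0 BD A4.
U+10D043: 4-byte form → F4 8D 81 83.
U+3421A: 4-byte form → F0 B4 88 9A.
U+CB2DD: 4-byte form → F3 8B 8B 9D.
Concatenated (31 bytes): D4 8F F3 93 A2 9A F3 B4 84 AC E8 BA 9E E2 82 A2 E0 BD A4 F4 8D 81 83 F0 B4 88 9A F3 8B 8B 9D.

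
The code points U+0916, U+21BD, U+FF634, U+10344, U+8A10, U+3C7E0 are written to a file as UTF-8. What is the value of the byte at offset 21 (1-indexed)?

0xA0

1-indexed offset 21 is 0-indexed offset 20.
U+0916 → 3-byte form E0 A4 96 at offsets 0–2.
U+21BD → 3-byte form E2 86 BD at offsets 3–5.
U+FF634 → 4-byte form F3 BF 98 B4 at offsets 6–9.
U+10344 → 4-byte form F0 90 8D 84 at offsets 10–13.
U+8A10 → 3-byte form E8 A8 90 at offsets 14–16.
U+3C7E0 → 4-byte form F0 BC 9F A0 at offsets 17–20.
Offset 20 falls in char 6's range; it's byte 4 of F0 BC 9F A0 = 0xA0.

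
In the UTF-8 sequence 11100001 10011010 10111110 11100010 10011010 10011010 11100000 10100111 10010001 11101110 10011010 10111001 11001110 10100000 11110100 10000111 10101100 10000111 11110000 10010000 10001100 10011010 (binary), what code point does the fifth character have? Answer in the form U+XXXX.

Offset 0: leading byte 0xE1 = 11100001 → 3-byte char #1 = E1 9A BE.
Offset 3: leading byte 0xE2 = 11100010 → 3-byte char #2 = E2 9A 9A.
Offset 6: leading byte 0xE0 = 11100000 → 3-byte char #3 = E0 A7 91.
Offset 9: leading byte 0xEE = 11101110 → 3-byte char #4 = EE 9A B9.
Offset 12: leading byte 0xCE = 11001110 → 2-byte char #5 = CE A0.
Leading byte 0xCE = 11001110 matches 110xxxxx → 2-byte sequence.
Byte 1: 0xCE = 11001110, payload 01110 (5 bits).
Byte 2: 0xA0 = 10100000 (10xxxxxx ✓), payload 100000.
Concatenate: 01110100000 = 0x3A0 (11 bits → U+03A0).

U+03A0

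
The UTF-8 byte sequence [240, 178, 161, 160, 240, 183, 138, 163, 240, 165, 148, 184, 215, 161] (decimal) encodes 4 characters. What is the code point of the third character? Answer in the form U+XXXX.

U+25538

Offset 0: leading byte 0xF0 = 11110000 → 4-byte char #1 = F0 B2 A1 A0.
Offset 4: leading byte 0xF0 = 11110000 → 4-byte char #2 = F0 B7 8A A3.
Offset 8: leading byte 0xF0 = 11110000 → 4-byte char #3 = F0 A5 94 B8.
Leading byte 0xF0 = 11110000 matches 11110xxx → 4-byte sequence.
Byte 1: 0xF0 = 11110000, payload 000 (3 bits).
Byte 2: 0xA5 = 10100101 (10xxxxxx ✓), payload 100101.
Byte 3: 0x94 = 10010100 (10xxxxxx ✓), payload 010100.
Byte 4: 0xB8 = 10111000 (10xxxxxx ✓), payload 111000.
Concatenate: 000100101010100111000 = 0x25538 (21 bits → U+25538).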